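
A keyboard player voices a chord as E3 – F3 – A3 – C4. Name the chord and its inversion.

F major seventh, third inversion

Reducing to letter names: E, F, A, C. These stack in thirds as F–A–C–E — an F major seventh chord.
The lowest note is E, the seventh of the chord, so this is third inversion (figured bass 4/2).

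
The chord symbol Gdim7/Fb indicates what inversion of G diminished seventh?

Gdim7/Fb means G diminished seventh with Fb in the bass. Fb is the seventh of G diminished seventh (G–Bb–Db–Fb), so this is third inversion.

third inversion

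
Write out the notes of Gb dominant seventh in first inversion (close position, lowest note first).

Bb, Db, Fb, Gb

Gb dominant seventh is Gb–Bb–Db–Fb. First inversion puts the third (Bb) in the bass, with the remaining tones above: Bb, Db, Fb, Gb.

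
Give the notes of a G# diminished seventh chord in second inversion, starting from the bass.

D, F, G#, B

The chord tones are G#–B–D–F. With the fifth (D) lowest for second inversion: D, F, G#, B.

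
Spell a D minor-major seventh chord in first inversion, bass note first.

F, A, C#, D

The chord tones are D–F–A–C#. With the third (F) lowest for first inversion: F, A, C#, D.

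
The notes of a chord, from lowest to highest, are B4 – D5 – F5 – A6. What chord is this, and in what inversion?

B half-diminished seventh, root position

The pitch classes B, D, F, A arrange in thirds as B–D–F–A: a B half-diminished seventh chord.
B is the root of B half-diminished seventh; root in the bass means root position (figured bass 7).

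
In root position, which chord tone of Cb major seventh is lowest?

Cb major seventh is Cb–Eb–Gb–Bb. Root position places the root in the bass: Cb.

Cb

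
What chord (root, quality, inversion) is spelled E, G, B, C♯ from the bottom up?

The distinct note names are E, G, B, C#. Stacked in thirds they read C#–E–G–B, which is a half-diminished seventh chord on C#.
The lowest note is E, the third of the chord, so this is first inversion (figured bass 6/5).

C# half-diminished seventh, first inversion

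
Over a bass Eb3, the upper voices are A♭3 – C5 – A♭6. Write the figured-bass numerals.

6/4

The notes Eb, Ab, C stack in thirds as Ab–C–Eb — an Ab major triad. The bass Eb is the fifth, so this is second inversion: figured 6/4.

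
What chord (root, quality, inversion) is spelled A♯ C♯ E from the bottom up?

A# diminished, root position

The distinct note names are A#, C#, E. Stacked in thirds they read A#–C#–E, which is a diminished triad on A#.
With the root (A#) in the bass, the chord is in root position (figured bass 5/3).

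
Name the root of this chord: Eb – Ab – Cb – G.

Ab

The distinct letter names are Eb, Ab, Cb, G. Arranged as a stack of thirds they read Ab–Cb–Eb–G, so Ab is the root (an Ab minor-major seventh chord).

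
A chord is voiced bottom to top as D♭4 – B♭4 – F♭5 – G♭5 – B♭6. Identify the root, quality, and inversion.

Gb dominant seventh, second inversion

The distinct note names are Db, Bb, Fb, Gb. Stacked in thirds they read Gb–Bb–Db–Fb, which is a dominant seventh chord on Gb.
The lowest note is Db, the fifth of the chord, so this is second inversion (figured bass 4/3).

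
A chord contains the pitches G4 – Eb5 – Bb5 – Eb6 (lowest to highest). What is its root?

Eb

G, Eb, Bb are the tones of an Eb major triad (Eb–G–Bb), making Eb the root.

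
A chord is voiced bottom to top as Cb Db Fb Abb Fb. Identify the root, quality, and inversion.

Db half-diminished seventh, third inversion

The distinct note names are Cb, Db, Fb, Abb. Stacked in thirds they read Db–Fb–Abb–Cb, which is a half-diminished seventh chord on Db.
Cb is the seventh of Db half-diminished seventh; seventh in the bass means third inversion (figured bass 4/2).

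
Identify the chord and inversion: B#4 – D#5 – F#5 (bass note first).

B# diminished, root position

The distinct note names are B#, D#, F#. Stacked in thirds they read B#–D#–F#, which is a diminished triad on B#.
The lowest note is B#, the root of the chord, so this is root position (figured bass 5/3).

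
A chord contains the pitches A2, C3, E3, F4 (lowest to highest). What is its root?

A, C, E, F are the tones of an F major seventh chord (F–A–C–E), making F the root.

F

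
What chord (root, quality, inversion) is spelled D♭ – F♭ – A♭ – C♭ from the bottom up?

Db minor seventh, root position

The distinct note names are Db, Fb, Ab, Cb. Stacked in thirds they read Db–Fb–Ab–Cb, which is a minor seventh chord on Db.
With the root (Db) in the bass, the chord is in root position (figured bass 7).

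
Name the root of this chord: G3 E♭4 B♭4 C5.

C

The distinct letter names are G, Eb, Bb, C. Arranged as a stack of thirds they read C–Eb–G–Bb, so C is the root (a C minor seventh chord).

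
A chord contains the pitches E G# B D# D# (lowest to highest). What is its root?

E

Reordering E, G#, B, D# into stacked thirds gives E–G#–B–D#; the bottom of that stack, E, is the root.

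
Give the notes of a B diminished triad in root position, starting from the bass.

Spelling B diminished: B–D–F. In root position the root is bass, giving B, D, F from the bottom.

B, D, F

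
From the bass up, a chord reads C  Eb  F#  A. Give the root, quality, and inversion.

F# diminished seventh, second inversion

The pitch classes C, Eb, F#, A arrange in thirds as F#–A–C–Eb: an F# diminished seventh chord.
C is the fifth of F# diminished seventh; fifth in the bass means second inversion (figured bass 4/3).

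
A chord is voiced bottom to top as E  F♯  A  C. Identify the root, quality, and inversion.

F# half-diminished seventh, third inversion

Reducing to letter names: E, F#, A, C. These stack in thirds as F#–A–C–E — an F# half-diminished seventh chord.
E is the seventh of F# half-diminished seventh; seventh in the bass means third inversion (figured bass 4/2).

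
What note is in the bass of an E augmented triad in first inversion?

E augmented is E–G#–B#. First inversion places the third in the bass: G#.

G#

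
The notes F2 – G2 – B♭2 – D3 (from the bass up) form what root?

G

The distinct letter names are F, G, Bb, D. Arranged as a stack of thirds they read G–Bb–D–F, so G is the root (a G minor seventh chord).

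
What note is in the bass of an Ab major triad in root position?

Ab

Ab major is Ab–C–Eb. Root position places the root in the bass: Ab.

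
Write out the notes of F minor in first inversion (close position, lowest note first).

Ab, C, F

Spelling F minor: F–Ab–C. In first inversion the third is bass, giving Ab, C, F from the bottom.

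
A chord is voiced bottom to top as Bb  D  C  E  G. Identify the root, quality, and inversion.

C dominant ninth, third inversion

Reducing to letter names: Bb, D, C, E, G. These stack in thirds as C–E–G–Bb–D — a C dominant ninth chord.
Bb is the seventh of C dominant ninth; seventh in the bass means third inversion.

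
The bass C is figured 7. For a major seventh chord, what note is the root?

C

The figures 7 mean the root of the chord is in the bass. If C is the root of a major seventh chord, the root is C (chord tones C–E–G–B).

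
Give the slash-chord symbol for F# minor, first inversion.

First inversion of F# minor has the third (A) in the bass. As a slash chord: F#m/A.

F#m/A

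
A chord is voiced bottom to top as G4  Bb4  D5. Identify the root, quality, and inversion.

The distinct note names are G, Bb, D. Stacked in thirds they read G–Bb–D, which is a minor triad on G.
The lowest note is G, the root of the chord, so this is root position (figured bass 5/3).

G minor, root position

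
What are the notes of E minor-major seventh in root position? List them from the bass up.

Spelling E minor-major seventh: E–G–B–D#. In root position the root is bass, giving E, G, B, D# from the bottom.

E, G, B, D#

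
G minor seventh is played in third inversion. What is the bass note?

In third inversion the seventh is lowest. For G minor seventh (G–Bb–D–F) that is F.

F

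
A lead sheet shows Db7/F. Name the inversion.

first inversion

Db7/F means Db dominant seventh with F in the bass. F is the third of Db dominant seventh (Db–F–Ab–Cb), so this is first inversion.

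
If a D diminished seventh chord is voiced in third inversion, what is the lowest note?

D diminished seventh is D–F–Ab–Cb. Third inversion places the seventh in the bass: Cb.

Cb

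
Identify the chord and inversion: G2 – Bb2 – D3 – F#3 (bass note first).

G minor-major seventh, root position

Reducing to letter names: G, Bb, D, F#. These stack in thirds as G–Bb–D–F# — a G minor-major seventh chord.
The lowest note is G, the root of the chord, so this is root position (figured bass 7).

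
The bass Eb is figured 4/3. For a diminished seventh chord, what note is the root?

A

The figures 4/3 mean the fifth of the chord is in the bass. If Eb is the fifth of a diminished seventh chord, the root is A (chord tones A–C–Eb–Gb).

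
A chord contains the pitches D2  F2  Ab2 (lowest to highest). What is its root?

The distinct letter names are D, F, Ab. Arranged as a stack of thirds they read D–F–Ab, so D is the root (a D diminished triad).

D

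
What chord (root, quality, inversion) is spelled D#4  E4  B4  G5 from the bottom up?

E minor-major seventh, third inversion

Reducing to letter names: D#, E, B, G. These stack in thirds as E–G–B–D# — an E minor-major seventh chord.
D# is the seventh of E minor-major seventh; seventh in the bass means third inversion (figured bass 4/2).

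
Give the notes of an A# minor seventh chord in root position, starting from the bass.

Spelling A# minor seventh: A#–C#–E#–G#. In root position the root is bass, giving A#, C#, E#, G# from the bottom.

A#, C#, E#, G#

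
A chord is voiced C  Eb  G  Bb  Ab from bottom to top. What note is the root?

Ab

C, Eb, G, Bb, Ab are the tones of an Ab major ninth chord (Ab–C–Eb–G–Bb), making Ab the root.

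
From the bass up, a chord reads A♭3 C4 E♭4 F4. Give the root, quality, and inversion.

The distinct note names are Ab, C, Eb, F. Stacked in thirds they read F–Ab–C–Eb, which is a minor seventh chord on F.
With the third (Ab) in the bass, the chord is in first inversion (figured bass 6/5).

F minor seventh, first inversion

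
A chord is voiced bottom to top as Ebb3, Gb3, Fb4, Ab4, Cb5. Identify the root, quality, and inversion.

The distinct note names are Ebb, Gb, Fb, Ab, Cb. Stacked in thirds they read Fb–Ab–Cb–Ebb–Gb, which is a dominant ninth chord on Fb.
With the seventh (Ebb) in the bass, the chord is in third inversion.

Fb dominant ninth, third inversion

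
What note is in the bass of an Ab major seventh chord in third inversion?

G

In third inversion the seventh is lowest. For Ab major seventh (Ab–C–Eb–G) that is G.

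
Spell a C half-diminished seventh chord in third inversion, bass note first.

The chord tones are C–Eb–Gb–Bb. With the seventh (Bb) lowest for third inversion: Bb, C, Eb, Gb.

Bb, C, Eb, Gb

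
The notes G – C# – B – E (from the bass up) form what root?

G, C#, B, E are the tones of a C# half-diminished seventh chord (C#–E–G–B), making C# the root.

C#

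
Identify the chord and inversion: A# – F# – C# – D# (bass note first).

The pitch classes A#, F#, C#, D# arrange in thirds as D#–F#–A#–C#: a D# minor seventh chord.
A# is the fifth of D# minor seventh; fifth in the bass means second inversion (figured bass 4/3).

D# minor seventh, second inversion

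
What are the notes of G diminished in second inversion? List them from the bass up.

G diminished is G–Bb–Db. Second inversion puts the fifth (Db) in the bass, with the remaining tones above: Db, G, Bb.

Db, G, Bb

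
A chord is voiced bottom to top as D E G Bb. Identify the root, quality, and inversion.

The pitch classes D, E, G, Bb arrange in thirds as E–G–Bb–D: an E half-diminished seventh chord.
D is the seventh of E half-diminished seventh; seventh in the bass means third inversion (figured bass 4/2).

E half-diminished seventh, third inversion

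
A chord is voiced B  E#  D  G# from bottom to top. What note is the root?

E#

Reordering B, E#, D, G# into stacked thirds gives E#–G#–B–D; the bottom of that stack, E#, is the root.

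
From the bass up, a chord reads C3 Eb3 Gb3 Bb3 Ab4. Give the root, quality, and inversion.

The pitch classes C, Eb, Gb, Bb, Ab arrange in thirds as Ab–C–Eb–Gb–Bb: an Ab dominant ninth chord.
C is the third of Ab dominant ninth; third in the bass means first inversion.

Ab dominant ninth, first inversion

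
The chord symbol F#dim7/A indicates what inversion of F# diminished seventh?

first inversion

F#dim7/A means F# diminished seventh with A in the bass. A is the third of F# diminished seventh (F#–A–C–Eb), so this is first inversion.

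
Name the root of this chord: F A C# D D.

D

Reordering F, A, C#, D into stacked thirds gives D–F–A–C#; the bottom of that stack, D, is the root.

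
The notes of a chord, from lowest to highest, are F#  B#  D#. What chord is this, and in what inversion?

The pitch classes F#, B#, D# arrange in thirds as B#–D#–F#: a B# diminished triad.
F# is the fifth of B# diminished; fifth in the bass means second inversion (figured bass 6/4).

B# diminished, second inversion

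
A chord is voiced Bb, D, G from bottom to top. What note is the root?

G

The distinct letter names are Bb, D, G. Arranged as a stack of thirds they read G–Bb–D, so G is the root (a G minor triad).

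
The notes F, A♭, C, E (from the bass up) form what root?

Reordering F, Ab, C, E into stacked thirds gives F–Ab–C–E; the bottom of that stack, F, is the root.

F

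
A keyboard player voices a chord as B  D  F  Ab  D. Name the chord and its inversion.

Reducing to letter names: B, D, F, Ab. These stack in thirds as B–D–F–Ab — a B diminished seventh chord.
B is the root of B diminished seventh; root in the bass means root position (figured bass 7).

B diminished seventh, root position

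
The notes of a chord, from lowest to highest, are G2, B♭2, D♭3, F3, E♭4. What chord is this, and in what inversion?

The pitch classes G, Bb, Db, F, Eb arrange in thirds as Eb–G–Bb–Db–F: an Eb dominant ninth chord.
With the third (G) in the bass, the chord is in first inversion.

Eb dominant ninth, first inversion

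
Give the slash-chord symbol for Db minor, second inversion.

Second inversion of Db minor has the fifth (Ab) in the bass. As a slash chord: Dbm/Ab.

Dbm/Ab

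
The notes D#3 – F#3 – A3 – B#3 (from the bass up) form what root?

D#, F#, A, B# are the tones of a B# diminished seventh chord (B#–D#–F#–A), making B# the root.

B#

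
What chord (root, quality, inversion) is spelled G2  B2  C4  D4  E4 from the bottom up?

The distinct note names are G, B, C, D, E. Stacked in thirds they read C–E–G–B–D, which is a major ninth chord on C.
With the fifth (G) in the bass, the chord is in second inversion.

C major ninth, second inversion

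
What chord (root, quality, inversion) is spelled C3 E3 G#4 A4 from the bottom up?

The distinct note names are C, E, G#, A. Stacked in thirds they read A–C–E–G#, which is a minor-major seventh chord on A.
C is the third of A minor-major seventh; third in the bass means first inversion (figured bass 6/5).

A minor-major seventh, first inversion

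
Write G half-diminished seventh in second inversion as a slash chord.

Second inversion of G half-diminished seventh has the fifth (Db) in the bass. As a slash chord: Gø7/Db.

Gø7/Db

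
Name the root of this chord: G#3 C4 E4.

C

G#, C, E are the tones of a C augmented triad (C–E–G#), making C the root.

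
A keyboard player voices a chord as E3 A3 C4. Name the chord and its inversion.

A minor, second inversion

The pitch classes E, A, C arrange in thirds as A–C–E: an A minor triad.
E is the fifth of A minor; fifth in the bass means second inversion (figured bass 6/4).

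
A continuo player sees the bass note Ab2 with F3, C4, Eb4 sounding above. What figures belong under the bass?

The notes Ab, F, C, Eb stack in thirds as F–Ab–C–Eb — an F minor seventh chord. The bass Ab is the third, so this is first inversion: figured 6/5.

6/5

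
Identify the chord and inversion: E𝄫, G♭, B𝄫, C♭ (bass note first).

The pitch classes Ebb, Gb, Bbb, Cb arrange in thirds as Cb–Ebb–Gb–Bbb: a Cb minor seventh chord.
Ebb is the third of Cb minor seventh; third in the bass means first inversion (figured bass 6/5).

Cb minor seventh, first inversion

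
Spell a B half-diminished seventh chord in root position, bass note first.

The chord tones are B–D–F–A. With the root (B) lowest for root position: B, D, F, A.

B, D, F, A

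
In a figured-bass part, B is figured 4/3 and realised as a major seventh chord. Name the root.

E

The figures 4/3 mean the fifth of the chord is in the bass. If B is the fifth of a major seventh chord, the root is E (chord tones E–G#–B–D#).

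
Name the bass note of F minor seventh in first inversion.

In first inversion the third is lowest. For F minor seventh (F–Ab–C–Eb) that is Ab.

Ab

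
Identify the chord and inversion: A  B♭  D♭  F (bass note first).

Bb minor-major seventh, third inversion

The distinct note names are A, Bb, Db, F. Stacked in thirds they read Bb–Db–F–A, which is a minor-major seventh chord on Bb.
With the seventh (A) in the bass, the chord is in third inversion (figured bass 4/2).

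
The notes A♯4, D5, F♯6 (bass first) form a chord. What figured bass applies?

6/4

The notes A#, D, F# stack in thirds as D–F#–A# — a D augmented triad. The bass A# is the fifth, so this is second inversion: figured 6/4.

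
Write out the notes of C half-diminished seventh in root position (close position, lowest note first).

The chord tones are C–Eb–Gb–Bb. With the root (C) lowest for root position: C, Eb, Gb, Bb.

C, Eb, Gb, Bb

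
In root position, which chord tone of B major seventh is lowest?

B

B major seventh is B–D#–F#–A#. Root position places the root in the bass: B.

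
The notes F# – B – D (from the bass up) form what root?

B

F#, B, D are the tones of a B minor triad (B–D–F#), making B the root.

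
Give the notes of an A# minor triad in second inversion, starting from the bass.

E#, A#, C#

The chord tones are A#–C#–E#. With the fifth (E#) lowest for second inversion: E#, A#, C#.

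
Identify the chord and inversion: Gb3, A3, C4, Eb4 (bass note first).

The pitch classes Gb, A, C, Eb arrange in thirds as A–C–Eb–Gb: an A diminished seventh chord.
The lowest note is Gb, the seventh of the chord, so this is third inversion (figured bass 4/2).

A diminished seventh, third inversion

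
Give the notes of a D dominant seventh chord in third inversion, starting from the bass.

D dominant seventh is D–F#–A–C. Third inversion puts the seventh (C) in the bass, with the remaining tones above: C, D, F#, A.

C, D, F#, A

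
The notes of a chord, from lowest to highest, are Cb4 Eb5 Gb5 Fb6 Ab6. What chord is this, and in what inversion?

Fb major ninth, second inversion

The distinct note names are Cb, Eb, Gb, Fb, Ab. Stacked in thirds they read Fb–Ab–Cb–Eb–Gb, which is a major ninth chord on Fb.
The lowest note is Cb, the fifth of the chord, so this is second inversion.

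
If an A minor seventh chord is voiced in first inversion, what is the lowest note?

In first inversion the third is lowest. For A minor seventh (A–C–E–G) that is C.

C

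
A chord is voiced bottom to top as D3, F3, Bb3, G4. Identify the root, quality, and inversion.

G minor seventh, second inversion

The distinct note names are D, F, Bb, G. Stacked in thirds they read G–Bb–D–F, which is a minor seventh chord on G.
With the fifth (D) in the bass, the chord is in second inversion (figured bass 4/3).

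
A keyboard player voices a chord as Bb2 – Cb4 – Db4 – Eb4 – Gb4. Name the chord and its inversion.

Reducing to letter names: Bb, Cb, Db, Eb, Gb. These stack in thirds as Cb–Eb–Gb–Bb–Db — a Cb major ninth chord.
With the seventh (Bb) in the bass, the chord is in third inversion.

Cb major ninth, third inversion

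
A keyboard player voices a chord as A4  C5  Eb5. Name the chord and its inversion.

A diminished, root position

The distinct note names are A, C, Eb. Stacked in thirds they read A–C–Eb, which is a diminished triad on A.
A is the root of A diminished; root in the bass means root position (figured bass 5/3).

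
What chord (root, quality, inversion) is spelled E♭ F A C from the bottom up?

F dominant seventh, third inversion

The pitch classes Eb, F, A, C arrange in thirds as F–A–C–Eb: an F dominant seventh chord.
The lowest note is Eb, the seventh of the chord, so this is third inversion (figured bass 4/2).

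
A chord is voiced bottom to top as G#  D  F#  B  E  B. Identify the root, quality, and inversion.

E dominant ninth, first inversion

The distinct note names are G#, D, F#, B, E. Stacked in thirds they read E–G#–B–D–F#, which is a dominant ninth chord on E.
G# is the third of E dominant ninth; third in the bass means first inversion.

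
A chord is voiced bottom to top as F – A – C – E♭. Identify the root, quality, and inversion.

F dominant seventh, root position

The distinct note names are F, A, C, Eb. Stacked in thirds they read F–A–C–Eb, which is a dominant seventh chord on F.
The lowest note is F, the root of the chord, so this is root position (figured bass 7).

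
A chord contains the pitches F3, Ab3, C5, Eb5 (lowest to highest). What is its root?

Reordering F, Ab, C, Eb into stacked thirds gives F–Ab–C–Eb; the bottom of that stack, F, is the root.

F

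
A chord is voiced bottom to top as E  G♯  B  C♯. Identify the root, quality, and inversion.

The pitch classes E, G#, B, C# arrange in thirds as C#–E–G#–B: a C# minor seventh chord.
E is the third of C# minor seventh; third in the bass means first inversion (figured bass 6/5).

C# minor seventh, first inversion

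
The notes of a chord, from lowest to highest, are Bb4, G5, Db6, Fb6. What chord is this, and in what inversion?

The distinct note names are Bb, G, Db, Fb. Stacked in thirds they read G–Bb–Db–Fb, which is a diminished seventh chord on G.
With the third (Bb) in the bass, the chord is in first inversion (figured bass 6/5).

G diminished seventh, first inversion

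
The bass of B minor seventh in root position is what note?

B

In root position the root is lowest. For B minor seventh (B–D–F#–A) that is B.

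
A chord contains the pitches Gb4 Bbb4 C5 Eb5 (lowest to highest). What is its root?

C

Reordering Gb, Bbb, C, Eb into stacked thirds gives C–Eb–Gb–Bbb; the bottom of that stack, C, is the root.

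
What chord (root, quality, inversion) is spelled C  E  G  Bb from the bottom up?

Reducing to letter names: C, E, G, Bb. These stack in thirds as C–E–G–Bb — a C dominant seventh chord.
C is the root of C dominant seventh; root in the bass means root position (figured bass 7).

C dominant seventh, root position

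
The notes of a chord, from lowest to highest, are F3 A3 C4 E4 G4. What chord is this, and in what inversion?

Reducing to letter names: F, A, C, E, G. These stack in thirds as F–A–C–E–G — an F major ninth chord.
With the root (F) in the bass, the chord is in root position.

F major ninth, root position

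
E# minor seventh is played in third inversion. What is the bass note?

The seventh of E# minor seventh (E#–G#–B#–D#) is D#; that is the bass in third inversion.

D#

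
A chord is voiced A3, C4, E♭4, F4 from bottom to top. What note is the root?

F

A, C, Eb, F are the tones of an F dominant seventh chord (F–A–C–Eb), making F the root.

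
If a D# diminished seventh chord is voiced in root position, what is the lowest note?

D# diminished seventh is D#–F#–A–C. Root position places the root in the bass: D#.

D#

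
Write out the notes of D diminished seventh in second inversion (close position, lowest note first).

D diminished seventh is D–F–Ab–Cb. Second inversion puts the fifth (Ab) in the bass, with the remaining tones above: Ab, Cb, D, F.

Ab, Cb, D, F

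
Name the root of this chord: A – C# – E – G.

A

A, C#, E, G are the tones of an A dominant seventh chord (A–C#–E–G), making A the root.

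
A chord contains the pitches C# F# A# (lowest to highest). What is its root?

The distinct letter names are C#, F#, A#. Arranged as a stack of thirds they read F#–A#–C#, so F# is the root (an F# major triad).

F#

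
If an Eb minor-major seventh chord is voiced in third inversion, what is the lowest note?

D

In third inversion the seventh is lowest. For Eb minor-major seventh (Eb–Gb–Bb–D) that is D.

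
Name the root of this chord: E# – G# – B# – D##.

E#

E#, G#, B#, D## are the tones of an E# minor-major seventh chord (E#–G#–B#–D##), making E# the root.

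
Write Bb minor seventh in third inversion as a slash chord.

Third inversion of Bb minor seventh has the seventh (Ab) in the bass. As a slash chord: Bbm7/Ab.

Bbm7/Ab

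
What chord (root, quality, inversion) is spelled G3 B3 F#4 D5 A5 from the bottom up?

The pitch classes G, B, F#, D, A arrange in thirds as G–B–D–F#–A: a G major ninth chord.
With the root (G) in the bass, the chord is in root position.

G major ninth, root position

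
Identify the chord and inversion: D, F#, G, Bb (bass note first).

G minor-major seventh, second inversion

Reducing to letter names: D, F#, G, Bb. These stack in thirds as G–Bb–D–F# — a G minor-major seventh chord.
The lowest note is D, the fifth of the chord, so this is second inversion (figured bass 4/3).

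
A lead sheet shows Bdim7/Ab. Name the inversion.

third inversion

Bdim7/Ab means B diminished seventh with Ab in the bass. Ab is the seventh of B diminished seventh (B–D–F–Ab), so this is third inversion.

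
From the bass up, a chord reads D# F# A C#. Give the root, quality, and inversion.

D# half-diminished seventh, root position

The pitch classes D#, F#, A, C# arrange in thirds as D#–F#–A–C#: a D# half-diminished seventh chord.
The lowest note is D#, the root of the chord, so this is root position (figured bass 7).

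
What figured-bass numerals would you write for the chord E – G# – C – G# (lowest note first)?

The notes E, G#, C stack in thirds as C–E–G# — a C augmented triad. The bass E is the third, so this is first inversion: figured 6.

6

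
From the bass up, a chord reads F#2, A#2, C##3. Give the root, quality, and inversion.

Reducing to letter names: F#, A#, C##. These stack in thirds as F#–A#–C## — an F# augmented triad.
With the root (F#) in the bass, the chord is in root position (figured bass 5/3).

F# augmented, root position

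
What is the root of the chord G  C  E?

G, C, E are the tones of a C major triad (C–E–G), making C the root.

C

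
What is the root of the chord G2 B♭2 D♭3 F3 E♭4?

The distinct letter names are G, Bb, Db, F, Eb. Arranged as a stack of thirds they read Eb–G–Bb–Db–F, so Eb is the root (an Eb dominant ninth chord).

Eb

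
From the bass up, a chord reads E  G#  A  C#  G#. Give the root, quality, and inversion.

A major seventh, second inversion

The pitch classes E, G#, A, C# arrange in thirds as A–C#–E–G#: an A major seventh chord.
With the fifth (E) in the bass, the chord is in second inversion (figured bass 4/3).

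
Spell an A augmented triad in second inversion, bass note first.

E#, A, C#

Spelling A augmented: A–C#–E#. In second inversion the fifth is bass, giving E#, A, C# from the bottom.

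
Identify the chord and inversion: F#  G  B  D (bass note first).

G major seventh, third inversion

Reducing to letter names: F#, G, B, D. These stack in thirds as G–B–D–F# — a G major seventh chord.
The lowest note is F#, the seventh of the chord, so this is third inversion (figured bass 4/2).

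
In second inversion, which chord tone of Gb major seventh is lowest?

The fifth of Gb major seventh (Gb–Bb–Db–F) is Db; that is the bass in second inversion.

Db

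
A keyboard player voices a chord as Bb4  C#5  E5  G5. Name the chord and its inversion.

C# diminished seventh, third inversion

The distinct note names are Bb, C#, E, G. Stacked in thirds they read C#–E–G–Bb, which is a diminished seventh chord on C#.
The lowest note is Bb, the seventh of the chord, so this is third inversion (figured bass 4/2).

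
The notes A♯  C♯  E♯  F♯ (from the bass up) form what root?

F#

A#, C#, E#, F# are the tones of an F# major seventh chord (F#–A#–C#–E#), making F# the root.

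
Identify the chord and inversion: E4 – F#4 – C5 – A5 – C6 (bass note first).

The pitch classes E, F#, C, A arrange in thirds as F#–A–C–E: an F# half-diminished seventh chord.
E is the seventh of F# half-diminished seventh; seventh in the bass means third inversion (figured bass 4/2).

F# half-diminished seventh, third inversion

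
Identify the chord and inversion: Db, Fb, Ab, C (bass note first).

The distinct note names are Db, Fb, Ab, C. Stacked in thirds they read Db–Fb–Ab–C, which is a minor-major seventh chord on Db.
The lowest note is Db, the root of the chord, so this is root position (figured bass 7).

Db minor-major seventh, root position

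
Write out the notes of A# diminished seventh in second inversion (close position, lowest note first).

E, G, A#, C#

The chord tones are A#–C#–E–G. With the fifth (E) lowest for second inversion: E, G, A#, C#.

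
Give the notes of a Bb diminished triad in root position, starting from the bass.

Bb, Db, Fb

Spelling Bb diminished: Bb–Db–Fb. In root position the root is bass, giving Bb, Db, Fb from the bottom.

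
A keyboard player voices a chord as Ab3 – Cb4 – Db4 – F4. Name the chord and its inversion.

Reducing to letter names: Ab, Cb, Db, F. These stack in thirds as Db–F–Ab–Cb — a Db dominant seventh chord.
Ab is the fifth of Db dominant seventh; fifth in the bass means second inversion (figured bass 4/3).

Db dominant seventh, second inversion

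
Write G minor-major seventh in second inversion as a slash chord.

Gm(maj7)/D

Second inversion of G minor-major seventh has the fifth (D) in the bass. As a slash chord: Gm(maj7)/D.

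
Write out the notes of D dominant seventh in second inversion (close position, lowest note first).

Spelling D dominant seventh: D–F#–A–C. In second inversion the fifth is bass, giving A, C, D, F# from the bottom.

A, C, D, F#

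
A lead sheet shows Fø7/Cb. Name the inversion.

Fø7/Cb means F half-diminished seventh with Cb in the bass. Cb is the fifth of F half-diminished seventh (F–Ab–Cb–Eb), so this is second inversion.

second inversion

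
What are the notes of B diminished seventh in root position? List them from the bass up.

The chord tones are B–D–F–Ab. With the root (B) lowest for root position: B, D, F, Ab.

B, D, F, Ab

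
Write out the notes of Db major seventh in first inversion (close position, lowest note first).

Spelling Db major seventh: Db–F–Ab–C. In first inversion the third is bass, giving F, Ab, C, Db from the bottom.

F, Ab, C, Db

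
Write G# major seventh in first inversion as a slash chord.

G#maj7/B#

First inversion of G# major seventh has the third (B#) in the bass. As a slash chord: G#maj7/B#.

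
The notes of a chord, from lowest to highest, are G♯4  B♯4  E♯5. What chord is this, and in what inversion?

E# minor, first inversion

The pitch classes G#, B#, E# arrange in thirds as E#–G#–B#: an E# minor triad.
The lowest note is G#, the third of the chord, so this is first inversion (figured bass 6).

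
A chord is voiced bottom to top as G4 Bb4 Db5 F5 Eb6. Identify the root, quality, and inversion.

The pitch classes G, Bb, Db, F, Eb arrange in thirds as Eb–G–Bb–Db–F: an Eb dominant ninth chord.
The lowest note is G, the third of the chord, so this is first inversion.

Eb dominant ninth, first inversion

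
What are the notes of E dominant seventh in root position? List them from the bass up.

E, G#, B, D

E dominant seventh is E–G#–B–D. Root position puts the root (E) in the bass, with the remaining tones above: E, G#, B, D.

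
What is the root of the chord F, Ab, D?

Reordering F, Ab, D into stacked thirds gives D–F–Ab; the bottom of that stack, D, is the root.

D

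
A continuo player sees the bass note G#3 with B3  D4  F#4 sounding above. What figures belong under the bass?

The notes G#, B, D, F# stack in thirds as G#–B–D–F# — a G# half-diminished seventh chord. The bass G# is the root, so this is root position: figured 7.

7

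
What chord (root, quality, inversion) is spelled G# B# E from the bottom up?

E augmented, first inversion

The distinct note names are G#, B#, E. Stacked in thirds they read E–G#–B#, which is an augmented triad on E.
G# is the third of E augmented; third in the bass means first inversion (figured bass 6).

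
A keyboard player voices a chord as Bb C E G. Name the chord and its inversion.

C dominant seventh, third inversion

Reducing to letter names: Bb, C, E, G. These stack in thirds as C–E–G–Bb — a C dominant seventh chord.
Bb is the seventh of C dominant seventh; seventh in the bass means third inversion (figured bass 4/2).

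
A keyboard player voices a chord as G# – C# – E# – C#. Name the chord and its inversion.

C# major, second inversion

The pitch classes G#, C#, E# arrange in thirds as C#–E#–G#: a C# major triad.
G# is the fifth of C# major; fifth in the bass means second inversion (figured bass 6/4).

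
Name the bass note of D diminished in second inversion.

Ab

In second inversion the fifth is lowest. For D diminished (D–F–Ab) that is Ab.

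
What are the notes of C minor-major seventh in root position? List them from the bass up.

Spelling C minor-major seventh: C–Eb–G–B. In root position the root is bass, giving C, Eb, G, B from the bottom.

C, Eb, G, B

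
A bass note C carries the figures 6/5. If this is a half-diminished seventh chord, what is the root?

A

The figures 6/5 mean the third of the chord is in the bass. If C is the third of a half-diminished seventh chord, the root is A (chord tones A–C–Eb–G).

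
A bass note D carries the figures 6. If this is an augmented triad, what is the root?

Bb

The figures 6 mean the third of the chord is in the bass. If D is the third of an augmented triad, the root is Bb (chord tones Bb–D–F#).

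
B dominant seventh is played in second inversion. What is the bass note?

F#

In second inversion the fifth is lowest. For B dominant seventh (B–D#–F#–A) that is F#.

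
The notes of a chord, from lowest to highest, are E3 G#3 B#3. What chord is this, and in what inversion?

The pitch classes E, G#, B# arrange in thirds as E–G#–B#: an E augmented triad.
With the root (E) in the bass, the chord is in root position (figured bass 5/3).

E augmented, root position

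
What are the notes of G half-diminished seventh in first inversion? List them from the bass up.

Bb, Db, F, G

G half-diminished seventh is G–Bb–Db–F. First inversion puts the third (Bb) in the bass, with the remaining tones above: Bb, Db, F, G.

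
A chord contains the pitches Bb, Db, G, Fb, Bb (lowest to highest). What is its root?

Reordering Bb, Db, G, Fb into stacked thirds gives G–Bb–Db–Fb; the bottom of that stack, G, is the root.

G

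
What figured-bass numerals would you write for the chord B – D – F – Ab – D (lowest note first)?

The notes B, D, F, Ab stack in thirds as B–D–F–Ab — a B diminished seventh chord. The bass B is the root, so this is root position: figured 7.

7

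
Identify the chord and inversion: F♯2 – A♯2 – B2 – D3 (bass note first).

The distinct note names are F#, A#, B, D. Stacked in thirds they read B–D–F#–A#, which is a minor-major seventh chord on B.
With the fifth (F#) in the bass, the chord is in second inversion (figured bass 4/3).

B minor-major seventh, second inversion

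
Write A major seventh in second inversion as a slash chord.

Amaj7/E

Second inversion of A major seventh has the fifth (E) in the bass. As a slash chord: Amaj7/E.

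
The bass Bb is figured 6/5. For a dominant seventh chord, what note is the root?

The figures 6/5 mean the third of the chord is in the bass. If Bb is the third of a dominant seventh chord, the root is Gb (chord tones Gb–Bb–Db–Fb).

Gb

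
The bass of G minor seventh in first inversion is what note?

G minor seventh is G–Bb–D–F. First inversion places the third in the bass: Bb.

Bb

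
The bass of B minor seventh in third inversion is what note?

A

The seventh of B minor seventh (B–D–F#–A) is A; that is the bass in third inversion.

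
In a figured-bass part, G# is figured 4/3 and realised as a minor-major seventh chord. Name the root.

C#

The figures 4/3 mean the fifth of the chord is in the bass. If G# is the fifth of a minor-major seventh chord, the root is C# (chord tones C#–E–G#–B#).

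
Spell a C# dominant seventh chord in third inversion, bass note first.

Spelling C# dominant seventh: C#–E#–G#–B. In third inversion the seventh is bass, giving B, C#, E#, G# from the bottom.

B, C#, E#, G#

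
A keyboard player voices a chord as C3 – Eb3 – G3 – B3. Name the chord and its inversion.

C minor-major seventh, root position

The distinct note names are C, Eb, G, B. Stacked in thirds they read C–Eb–G–B, which is a minor-major seventh chord on C.
The lowest note is C, the root of the chord, so this is root position (figured bass 7).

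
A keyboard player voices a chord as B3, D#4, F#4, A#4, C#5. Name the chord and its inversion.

B major ninth, root position

The pitch classes B, D#, F#, A#, C# arrange in thirds as B–D#–F#–A#–C#: a B major ninth chord.
The lowest note is B, the root of the chord, so this is root position.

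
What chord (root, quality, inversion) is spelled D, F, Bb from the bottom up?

The pitch classes D, F, Bb arrange in thirds as Bb–D–F: a Bb major triad.
The lowest note is D, the third of the chord, so this is first inversion (figured bass 6).

Bb major, first inversion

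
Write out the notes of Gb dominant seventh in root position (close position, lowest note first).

Gb dominant seventh is Gb–Bb–Db–Fb. Root position puts the root (Gb) in the bass, with the remaining tones above: Gb, Bb, Db, Fb.

Gb, Bb, Db, Fb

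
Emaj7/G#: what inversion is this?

Emaj7/G# means E major seventh with G# in the bass. G# is the third of E major seventh (E–G#–B–D#), so this is first inversion.

first inversion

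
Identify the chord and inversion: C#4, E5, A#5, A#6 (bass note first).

A# diminished, first inversion

Reducing to letter names: C#, E, A#. These stack in thirds as A#–C#–E — an A# diminished triad.
The lowest note is C#, the third of the chord, so this is first inversion (figured bass 6).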